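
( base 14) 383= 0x2bf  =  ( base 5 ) 10303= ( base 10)703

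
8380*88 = 737440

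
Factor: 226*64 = 2^7*113^1 = 14464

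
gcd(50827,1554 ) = 7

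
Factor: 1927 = 41^1 * 47^1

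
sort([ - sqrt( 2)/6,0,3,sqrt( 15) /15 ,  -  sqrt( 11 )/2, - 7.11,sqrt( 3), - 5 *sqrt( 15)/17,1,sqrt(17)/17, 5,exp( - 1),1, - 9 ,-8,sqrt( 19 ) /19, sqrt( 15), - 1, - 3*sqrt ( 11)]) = [ - 3*sqrt(11), - 9, - 8, - 7.11, - sqrt( 11)/2 , - 5*sqrt (15)/17, - 1,-sqrt( 2 ) /6, 0, sqrt( 19 ) /19,sqrt( 17 )/17,sqrt( 15 )/15, exp( - 1),1,1,sqrt( 3), 3, sqrt(15),5]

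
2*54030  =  108060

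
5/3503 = 5/3503 = 0.00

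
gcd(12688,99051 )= 1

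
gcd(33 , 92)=1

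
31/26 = 31/26 = 1.19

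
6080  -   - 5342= 11422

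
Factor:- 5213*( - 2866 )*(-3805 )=-2^1* 5^1 * 13^1*401^1*761^1*1433^1 =- 56848442690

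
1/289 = 1/289= 0.00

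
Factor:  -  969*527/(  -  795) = 5^(-1 )*17^2*19^1* 31^1*53^(-1) = 170221/265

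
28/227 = 28/227= 0.12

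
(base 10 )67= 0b1000011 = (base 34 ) 1X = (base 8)103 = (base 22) 31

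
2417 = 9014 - 6597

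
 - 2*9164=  - 18328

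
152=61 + 91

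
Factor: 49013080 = 2^3*5^1*1225327^1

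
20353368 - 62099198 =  - 41745830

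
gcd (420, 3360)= 420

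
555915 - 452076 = 103839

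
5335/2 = 5335/2 = 2667.50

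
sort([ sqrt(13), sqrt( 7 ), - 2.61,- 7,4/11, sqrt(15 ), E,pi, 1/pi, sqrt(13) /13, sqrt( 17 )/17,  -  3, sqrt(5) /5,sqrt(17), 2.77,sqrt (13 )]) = [- 7,-3, - 2.61, sqrt( 17)/17, sqrt( 13) /13, 1/pi , 4/11,  sqrt( 5)/5,sqrt(7 ), E , 2.77, pi, sqrt(13 ) , sqrt(13 ), sqrt(15 ), sqrt(17 ) ]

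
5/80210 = 1/16042 = 0.00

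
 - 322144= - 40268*8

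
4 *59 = 236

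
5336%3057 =2279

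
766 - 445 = 321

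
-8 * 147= - 1176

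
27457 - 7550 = 19907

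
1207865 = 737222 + 470643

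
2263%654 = 301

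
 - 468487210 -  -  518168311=49681101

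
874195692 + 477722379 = 1351918071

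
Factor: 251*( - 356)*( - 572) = 51111632 = 2^4*11^1*13^1*89^1*251^1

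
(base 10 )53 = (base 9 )58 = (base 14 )3B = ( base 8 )65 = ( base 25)23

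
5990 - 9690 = -3700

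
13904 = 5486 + 8418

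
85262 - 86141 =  - 879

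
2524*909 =2294316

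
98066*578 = 56682148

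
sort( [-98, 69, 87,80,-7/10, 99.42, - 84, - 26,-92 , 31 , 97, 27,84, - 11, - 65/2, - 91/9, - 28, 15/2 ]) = [ - 98, - 92, - 84, - 65/2, - 28, - 26, -11, - 91/9,  -  7/10,15/2,27, 31,69 , 80,84,87,97,99.42]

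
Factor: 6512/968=74/11= 2^1*11^ ( - 1)*37^1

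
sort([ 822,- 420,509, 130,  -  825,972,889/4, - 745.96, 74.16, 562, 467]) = [-825,-745.96, - 420,  74.16,130,889/4, 467 , 509, 562, 822, 972 ]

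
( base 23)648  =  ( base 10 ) 3274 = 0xcca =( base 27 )4D7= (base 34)2sa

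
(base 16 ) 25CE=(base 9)14243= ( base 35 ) 7VI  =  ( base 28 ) c9i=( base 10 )9678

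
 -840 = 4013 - 4853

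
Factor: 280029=3^1*269^1 *347^1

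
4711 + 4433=9144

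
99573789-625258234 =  - 525684445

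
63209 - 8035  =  55174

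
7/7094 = 7/7094 = 0.00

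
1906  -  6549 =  - 4643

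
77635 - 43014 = 34621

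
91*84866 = 7722806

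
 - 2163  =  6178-8341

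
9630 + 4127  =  13757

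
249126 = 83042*3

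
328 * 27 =8856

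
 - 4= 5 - 9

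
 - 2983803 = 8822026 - 11805829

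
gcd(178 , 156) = 2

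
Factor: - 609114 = -2^1*3^1*11^2 * 839^1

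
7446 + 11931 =19377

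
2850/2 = 1425 = 1425.00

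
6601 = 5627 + 974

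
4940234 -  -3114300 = 8054534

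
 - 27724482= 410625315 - 438349797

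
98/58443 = 14/8349 =0.00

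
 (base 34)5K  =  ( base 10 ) 190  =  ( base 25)7f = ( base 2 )10111110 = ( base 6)514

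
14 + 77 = 91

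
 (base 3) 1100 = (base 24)1c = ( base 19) 1h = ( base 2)100100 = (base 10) 36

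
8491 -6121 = 2370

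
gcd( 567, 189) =189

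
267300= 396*675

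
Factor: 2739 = 3^1 * 11^1*83^1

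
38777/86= 450 + 77/86 = 450.90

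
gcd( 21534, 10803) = 3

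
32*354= 11328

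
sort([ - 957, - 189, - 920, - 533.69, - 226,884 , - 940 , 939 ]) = [ - 957,-940, - 920, - 533.69, -226,  -  189,  884,939]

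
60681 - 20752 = 39929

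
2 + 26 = 28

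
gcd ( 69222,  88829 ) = 1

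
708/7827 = 236/2609= 0.09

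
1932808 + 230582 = 2163390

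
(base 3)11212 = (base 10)131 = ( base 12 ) AB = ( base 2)10000011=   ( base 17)7c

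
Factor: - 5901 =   -  3^1*7^1*281^1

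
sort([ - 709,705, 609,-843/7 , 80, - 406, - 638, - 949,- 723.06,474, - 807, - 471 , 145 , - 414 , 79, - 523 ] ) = [ - 949, - 807 , - 723.06, - 709, - 638,-523,-471, - 414, - 406, - 843/7 , 79,80,145 , 474,  609 , 705]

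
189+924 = 1113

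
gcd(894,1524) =6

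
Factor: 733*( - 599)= - 439067 = -599^1*733^1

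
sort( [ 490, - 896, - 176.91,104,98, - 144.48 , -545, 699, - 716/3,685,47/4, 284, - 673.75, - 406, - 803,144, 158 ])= [-896,-803 , - 673.75,-545 , - 406,-716/3, - 176.91, - 144.48,47/4, 98, 104, 144, 158, 284 , 490,685, 699]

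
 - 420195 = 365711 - 785906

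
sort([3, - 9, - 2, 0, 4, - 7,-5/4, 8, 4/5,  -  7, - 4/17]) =[ - 9, - 7, - 7, - 2, - 5/4, - 4/17,0,4/5, 3, 4,8]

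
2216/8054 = 1108/4027 = 0.28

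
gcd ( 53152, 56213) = 1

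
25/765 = 5/153 = 0.03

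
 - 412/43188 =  - 103/10797 =- 0.01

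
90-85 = 5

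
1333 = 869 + 464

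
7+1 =8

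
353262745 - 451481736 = - 98218991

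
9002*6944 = 62509888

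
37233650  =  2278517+34955133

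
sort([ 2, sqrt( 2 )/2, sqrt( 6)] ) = [sqrt(2 ) /2, 2, sqrt( 6)]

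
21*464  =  9744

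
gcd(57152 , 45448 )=152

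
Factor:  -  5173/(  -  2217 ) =3^ ( - 1)*7^1 =7/3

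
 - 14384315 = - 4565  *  3151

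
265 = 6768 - 6503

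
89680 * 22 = 1972960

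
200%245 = 200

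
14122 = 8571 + 5551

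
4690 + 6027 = 10717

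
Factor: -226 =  - 2^1*113^1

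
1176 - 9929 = -8753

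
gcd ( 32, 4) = 4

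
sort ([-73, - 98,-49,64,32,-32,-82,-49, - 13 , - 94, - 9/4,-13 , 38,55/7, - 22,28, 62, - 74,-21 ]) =[-98 ,-94, - 82,-74,-73,-49, - 49, -32,-22, - 21, - 13, - 13, - 9/4,55/7,28,32, 38,  62,  64]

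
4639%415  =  74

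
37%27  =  10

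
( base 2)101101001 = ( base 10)361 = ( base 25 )EB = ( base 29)CD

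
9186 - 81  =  9105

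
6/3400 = 3/1700 = 0.00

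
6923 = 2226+4697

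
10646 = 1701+8945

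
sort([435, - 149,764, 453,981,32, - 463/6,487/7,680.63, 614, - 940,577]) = [  -  940,  -  149, - 463/6,32, 487/7, 435, 453,577, 614,680.63 , 764, 981]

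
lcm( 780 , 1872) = 9360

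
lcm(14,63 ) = 126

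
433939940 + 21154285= 455094225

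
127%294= 127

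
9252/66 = 1542/11=140.18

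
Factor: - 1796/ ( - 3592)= 2^(  -  1) = 1/2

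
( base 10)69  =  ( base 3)2120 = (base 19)3c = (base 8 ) 105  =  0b1000101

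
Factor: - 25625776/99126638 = -12812888/49563319 =- 2^3*11^1*  13^( -1)*1367^( - 1) * 2789^(-1 )*145601^1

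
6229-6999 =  - 770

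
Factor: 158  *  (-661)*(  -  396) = 41357448=   2^3*3^2*11^1*79^1*661^1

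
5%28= 5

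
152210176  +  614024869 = 766235045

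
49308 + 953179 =1002487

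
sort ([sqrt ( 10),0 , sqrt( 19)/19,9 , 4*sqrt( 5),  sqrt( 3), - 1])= [ - 1,0, sqrt( 19)/19, sqrt( 3),sqrt( 10),4*sqrt(5), 9] 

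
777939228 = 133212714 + 644726514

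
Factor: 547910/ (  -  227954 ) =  - 935/389=-  5^1*11^1*17^1 * 389^( - 1)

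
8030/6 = 1338 + 1/3 = 1338.33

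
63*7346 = 462798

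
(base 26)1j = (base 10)45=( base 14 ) 33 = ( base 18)29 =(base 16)2d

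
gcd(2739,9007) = 1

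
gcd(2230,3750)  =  10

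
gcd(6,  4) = 2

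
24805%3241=2118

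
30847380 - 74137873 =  - 43290493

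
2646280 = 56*47255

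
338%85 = 83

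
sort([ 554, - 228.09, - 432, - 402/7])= [- 432, - 228.09, - 402/7,554 ]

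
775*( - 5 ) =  - 3875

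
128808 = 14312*9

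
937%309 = 10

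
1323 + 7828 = 9151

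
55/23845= 11/4769= 0.00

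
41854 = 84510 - 42656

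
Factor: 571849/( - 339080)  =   - 2^( - 3 ) * 5^( - 1)*7^ ( - 2 )*23^3*47^1*173^( - 1)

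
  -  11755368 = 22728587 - 34483955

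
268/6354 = 134/3177 = 0.04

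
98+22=120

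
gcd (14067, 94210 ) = 1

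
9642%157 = 65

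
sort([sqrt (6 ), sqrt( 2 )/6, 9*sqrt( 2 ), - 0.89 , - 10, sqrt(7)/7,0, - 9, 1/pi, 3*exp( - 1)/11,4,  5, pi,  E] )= [ - 10, - 9, - 0.89, 0,3*exp( - 1)/11, sqrt(2)/6,1/pi,sqrt(7 ) /7,sqrt( 6 ),E, pi, 4,  5,9 * sqrt( 2) ]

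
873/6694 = 873/6694 =0.13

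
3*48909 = 146727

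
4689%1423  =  420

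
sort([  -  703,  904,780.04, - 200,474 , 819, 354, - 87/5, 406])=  [ - 703, - 200, -87/5,354 , 406, 474, 780.04,819, 904 ] 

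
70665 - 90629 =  - 19964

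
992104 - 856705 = 135399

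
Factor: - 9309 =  - 3^1*29^1 * 107^1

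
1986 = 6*331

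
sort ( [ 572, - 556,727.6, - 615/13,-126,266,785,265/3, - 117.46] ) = [ - 556, - 126,  -  117.46, - 615/13, 265/3,266,572, 727.6,785 ] 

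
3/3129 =1/1043 = 0.00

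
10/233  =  10/233 = 0.04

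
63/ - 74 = - 63/74= - 0.85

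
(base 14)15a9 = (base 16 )F21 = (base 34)3bv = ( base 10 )3873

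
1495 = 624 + 871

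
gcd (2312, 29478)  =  578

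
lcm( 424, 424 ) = 424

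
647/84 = 7 + 59/84 = 7.70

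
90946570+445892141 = 536838711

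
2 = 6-4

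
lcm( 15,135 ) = 135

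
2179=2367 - 188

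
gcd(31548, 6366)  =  6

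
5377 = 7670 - 2293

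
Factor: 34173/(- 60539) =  - 3^2*3797^1*60539^( - 1) 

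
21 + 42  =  63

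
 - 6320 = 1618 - 7938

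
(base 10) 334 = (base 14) 19C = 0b101001110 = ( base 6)1314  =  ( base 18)10A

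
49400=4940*10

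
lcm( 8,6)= 24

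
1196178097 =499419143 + 696758954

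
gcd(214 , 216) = 2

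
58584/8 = 7323 = 7323.00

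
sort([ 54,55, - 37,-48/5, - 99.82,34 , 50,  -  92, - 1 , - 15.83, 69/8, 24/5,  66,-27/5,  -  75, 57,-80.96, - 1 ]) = [ - 99.82, - 92, - 80.96, - 75, - 37,  -  15.83, - 48/5, - 27/5 ,-1, - 1,24/5,69/8,  34,50, 54,55,57,66] 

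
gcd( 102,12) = 6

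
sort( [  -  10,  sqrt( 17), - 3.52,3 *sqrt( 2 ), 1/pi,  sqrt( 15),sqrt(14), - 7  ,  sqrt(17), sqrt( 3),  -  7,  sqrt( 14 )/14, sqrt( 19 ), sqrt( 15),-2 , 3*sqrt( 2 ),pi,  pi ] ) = [ - 10,- 7, - 7, -3.52,- 2,sqrt( 14)/14,1/pi,  sqrt( 3),  pi, pi,  sqrt( 14), sqrt( 15)  ,  sqrt ( 15), sqrt(17 ),sqrt ( 17 ), 3*sqrt(2),3*sqrt( 2 ),  sqrt(19)] 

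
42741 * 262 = 11198142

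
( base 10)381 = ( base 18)133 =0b101111101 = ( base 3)112010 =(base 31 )c9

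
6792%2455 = 1882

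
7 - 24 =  - 17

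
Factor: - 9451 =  - 13^1*727^1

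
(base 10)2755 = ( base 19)7c0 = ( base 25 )4A5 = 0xac3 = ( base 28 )3eb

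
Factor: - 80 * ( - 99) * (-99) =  - 784080 = - 2^4*3^4 * 5^1*11^2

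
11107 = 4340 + 6767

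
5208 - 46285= - 41077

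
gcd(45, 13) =1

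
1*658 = 658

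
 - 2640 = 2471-5111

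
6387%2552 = 1283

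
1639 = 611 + 1028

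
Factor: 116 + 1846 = 2^1*3^2*109^1=1962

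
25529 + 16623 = 42152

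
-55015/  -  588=93 + 331/588= 93.56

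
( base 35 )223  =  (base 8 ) 4733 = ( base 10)2523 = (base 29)300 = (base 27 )3CC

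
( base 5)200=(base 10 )50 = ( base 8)62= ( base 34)1g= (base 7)101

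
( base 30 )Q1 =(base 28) RP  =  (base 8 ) 1415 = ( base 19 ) 232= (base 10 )781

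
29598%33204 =29598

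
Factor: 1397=11^1*127^1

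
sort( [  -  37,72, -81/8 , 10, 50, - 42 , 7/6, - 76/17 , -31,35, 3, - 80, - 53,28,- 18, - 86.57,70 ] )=[ - 86.57, - 80, - 53, - 42,-37, - 31, - 18, - 81/8, - 76/17,7/6,3, 10,  28,35, 50,70, 72 ] 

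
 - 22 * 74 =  - 1628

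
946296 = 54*17524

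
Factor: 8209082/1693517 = 1172726/241931 = 2^1*241931^( - 1 )*586363^1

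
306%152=2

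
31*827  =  25637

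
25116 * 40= 1004640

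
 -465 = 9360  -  9825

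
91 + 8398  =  8489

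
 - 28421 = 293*(-97)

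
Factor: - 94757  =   - 13^1*37^1*197^1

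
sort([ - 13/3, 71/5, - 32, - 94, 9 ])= [ - 94,-32 ,-13/3,9,71/5]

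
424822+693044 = 1117866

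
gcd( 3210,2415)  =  15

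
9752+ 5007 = 14759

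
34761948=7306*4758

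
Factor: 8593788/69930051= 2^2*7^1*19^( - 1) * 23^( - 1 )*41^(-1)*263^1 *389^1*1301^( - 1) = 2864596/23310017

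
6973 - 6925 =48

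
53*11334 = 600702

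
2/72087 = 2/72087 = 0.00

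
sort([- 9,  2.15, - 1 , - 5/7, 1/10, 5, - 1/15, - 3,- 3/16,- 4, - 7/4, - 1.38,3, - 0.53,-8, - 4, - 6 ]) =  [ - 9, - 8,-6, - 4, - 4,  -  3, - 7/4,-1.38, - 1, - 5/7,-0.53, - 3/16, - 1/15,  1/10,2.15, 3,5 ] 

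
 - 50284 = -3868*13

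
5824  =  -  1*(-5824 )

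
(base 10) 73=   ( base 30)2d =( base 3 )2201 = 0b1001001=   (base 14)53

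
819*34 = 27846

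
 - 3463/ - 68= 3463/68 =50.93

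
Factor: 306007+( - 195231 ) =110776   =  2^3*61^1*227^1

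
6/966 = 1/161 = 0.01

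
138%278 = 138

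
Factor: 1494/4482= 3^( - 1)= 1/3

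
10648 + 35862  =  46510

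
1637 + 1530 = 3167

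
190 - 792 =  - 602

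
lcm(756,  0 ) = 0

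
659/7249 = 1/11 =0.09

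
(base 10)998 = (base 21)25B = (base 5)12443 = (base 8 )1746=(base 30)138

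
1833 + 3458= 5291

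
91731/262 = 91731/262  =  350.12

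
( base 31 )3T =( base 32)3Q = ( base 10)122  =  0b1111010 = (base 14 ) 8a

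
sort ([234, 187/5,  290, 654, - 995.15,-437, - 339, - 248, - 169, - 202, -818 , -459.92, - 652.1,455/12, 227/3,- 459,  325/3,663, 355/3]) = [ - 995.15,-818, - 652.1,-459.92, - 459, - 437, - 339,  -  248, - 202,  -  169, 187/5,455/12,227/3,  325/3,355/3,234, 290,654, 663 ] 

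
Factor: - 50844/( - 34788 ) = 19/13 = 13^( - 1)*19^1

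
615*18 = 11070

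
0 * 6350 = 0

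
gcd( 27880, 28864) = 328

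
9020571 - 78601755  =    -  69581184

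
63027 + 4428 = 67455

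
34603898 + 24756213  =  59360111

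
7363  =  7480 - 117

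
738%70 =38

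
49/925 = 49/925 = 0.05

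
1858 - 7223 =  - 5365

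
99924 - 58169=41755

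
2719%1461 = 1258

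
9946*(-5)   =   - 49730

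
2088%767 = 554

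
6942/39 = 178 = 178.00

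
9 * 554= 4986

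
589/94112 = 589/94112 = 0.01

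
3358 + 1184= 4542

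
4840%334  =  164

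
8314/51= 163  +  1/51 = 163.02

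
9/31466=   9/31466 = 0.00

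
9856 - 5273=4583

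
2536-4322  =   -1786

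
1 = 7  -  6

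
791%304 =183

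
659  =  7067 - 6408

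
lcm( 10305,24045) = 72135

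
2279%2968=2279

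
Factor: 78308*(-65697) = -2^2*3^1*61^1*359^1*19577^1 = - 5144600676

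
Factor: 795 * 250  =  198750= 2^1 * 3^1 * 5^4 * 53^1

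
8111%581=558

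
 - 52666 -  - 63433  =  10767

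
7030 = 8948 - 1918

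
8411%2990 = 2431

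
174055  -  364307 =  - 190252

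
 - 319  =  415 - 734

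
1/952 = 1/952 = 0.00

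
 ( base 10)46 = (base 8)56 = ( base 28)1i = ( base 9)51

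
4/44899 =4/44899 = 0.00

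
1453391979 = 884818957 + 568573022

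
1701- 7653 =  - 5952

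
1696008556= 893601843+802406713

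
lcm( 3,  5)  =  15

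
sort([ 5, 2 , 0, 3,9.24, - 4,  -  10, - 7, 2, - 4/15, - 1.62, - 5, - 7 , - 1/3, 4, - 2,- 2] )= [ - 10, - 7, - 7, - 5, - 4 , - 2,-2,-1.62, - 1/3,- 4/15, 0, 2, 2, 3,4, 5  ,  9.24]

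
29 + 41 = 70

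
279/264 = 1+5/88 = 1.06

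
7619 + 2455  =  10074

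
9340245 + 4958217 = 14298462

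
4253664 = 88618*48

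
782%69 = 23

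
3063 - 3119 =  -56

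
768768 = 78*9856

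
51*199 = 10149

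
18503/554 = 33+221/554 = 33.40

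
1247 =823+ 424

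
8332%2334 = 1330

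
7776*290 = 2255040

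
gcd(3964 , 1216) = 4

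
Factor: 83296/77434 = 41648/38717 = 2^4* 7^(-1)*19^1* 137^1*5531^( - 1 )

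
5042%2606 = 2436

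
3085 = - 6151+9236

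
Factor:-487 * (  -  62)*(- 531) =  - 16033014 = - 2^1 * 3^2*31^1 * 59^1*487^1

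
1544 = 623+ 921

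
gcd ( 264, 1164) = 12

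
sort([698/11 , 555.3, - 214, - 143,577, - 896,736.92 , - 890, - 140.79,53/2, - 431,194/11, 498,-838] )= [ - 896,- 890 , - 838, - 431,-214, - 143, - 140.79,194/11, 53/2,698/11, 498,555.3, 577, 736.92]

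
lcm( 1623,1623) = 1623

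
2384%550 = 184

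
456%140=36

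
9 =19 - 10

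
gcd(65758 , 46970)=9394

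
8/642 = 4/321=0.01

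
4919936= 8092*608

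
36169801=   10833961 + 25335840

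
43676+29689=73365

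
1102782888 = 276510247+826272641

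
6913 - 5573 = 1340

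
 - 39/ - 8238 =13/2746=0.00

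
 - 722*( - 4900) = 3537800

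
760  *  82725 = 62871000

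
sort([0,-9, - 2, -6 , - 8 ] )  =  [ - 9,-8, - 6, - 2, 0 ] 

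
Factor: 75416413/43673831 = 71^1*4051^(-1)*10781^(  -  1)*1062203^1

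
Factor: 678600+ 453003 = 1131603 = 3^1*11^1*53^1*647^1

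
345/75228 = 115/25076= 0.00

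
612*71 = 43452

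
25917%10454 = 5009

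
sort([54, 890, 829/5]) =[54,829/5  ,  890] 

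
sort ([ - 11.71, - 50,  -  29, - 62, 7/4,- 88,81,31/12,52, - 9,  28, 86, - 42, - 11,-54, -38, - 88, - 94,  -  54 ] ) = [-94, -88, - 88, - 62,  -  54, - 54,-50,-42, - 38,-29,-11.71, - 11, - 9,7/4,31/12,28, 52, 81,86]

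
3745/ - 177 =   -  22 + 149/177 = - 21.16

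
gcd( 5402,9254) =2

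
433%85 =8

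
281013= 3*93671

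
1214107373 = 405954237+808153136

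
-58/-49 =1  +  9/49 =1.18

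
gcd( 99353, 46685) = 1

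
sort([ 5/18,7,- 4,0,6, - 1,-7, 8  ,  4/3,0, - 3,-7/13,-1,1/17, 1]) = [-7, - 4, - 3  ,- 1, - 1,  -  7/13, 0, 0,1/17, 5/18,1, 4/3,6,7, 8 ] 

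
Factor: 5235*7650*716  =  28674189000 = 2^3*3^3*5^3*17^1 * 179^1*349^1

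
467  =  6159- 5692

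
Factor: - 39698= -2^1  *  23^1*863^1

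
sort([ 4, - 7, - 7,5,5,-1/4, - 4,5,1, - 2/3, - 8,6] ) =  [ - 8, - 7,-7, - 4,-2/3, - 1/4,1,4,5,5,5 , 6 ] 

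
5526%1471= 1113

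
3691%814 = 435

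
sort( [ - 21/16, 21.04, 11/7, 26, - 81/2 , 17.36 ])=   [ - 81/2,-21/16,  11/7,  17.36,21.04,  26 ] 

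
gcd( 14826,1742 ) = 2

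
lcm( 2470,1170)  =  22230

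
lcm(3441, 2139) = 79143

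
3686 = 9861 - 6175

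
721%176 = 17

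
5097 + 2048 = 7145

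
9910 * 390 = 3864900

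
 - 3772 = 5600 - 9372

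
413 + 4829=5242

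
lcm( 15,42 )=210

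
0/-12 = 0/1 = -  0.00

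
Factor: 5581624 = 2^3*697703^1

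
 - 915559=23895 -939454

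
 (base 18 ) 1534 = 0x1d56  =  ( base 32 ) 7AM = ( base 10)7510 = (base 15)235A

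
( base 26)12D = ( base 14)3ad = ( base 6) 3233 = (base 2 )1011100101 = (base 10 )741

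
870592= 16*54412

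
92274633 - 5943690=86330943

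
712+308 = 1020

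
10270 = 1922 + 8348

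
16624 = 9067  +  7557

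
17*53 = 901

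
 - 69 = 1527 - 1596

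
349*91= 31759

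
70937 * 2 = 141874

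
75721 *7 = 530047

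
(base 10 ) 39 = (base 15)29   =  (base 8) 47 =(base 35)14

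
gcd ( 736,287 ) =1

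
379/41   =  9+10/41 =9.24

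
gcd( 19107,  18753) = 3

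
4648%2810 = 1838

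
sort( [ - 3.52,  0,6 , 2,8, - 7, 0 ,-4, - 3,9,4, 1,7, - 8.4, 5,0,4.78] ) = [ -8.4, - 7, -4,  -  3.52,-3,  0, 0, 0,1, 2 , 4 , 4.78, 5, 6, 7,  8 , 9 ]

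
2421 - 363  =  2058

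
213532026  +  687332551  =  900864577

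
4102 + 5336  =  9438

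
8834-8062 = 772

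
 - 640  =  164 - 804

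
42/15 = 14/5 = 2.80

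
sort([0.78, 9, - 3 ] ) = [ - 3,0.78, 9]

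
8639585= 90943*95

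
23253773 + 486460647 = 509714420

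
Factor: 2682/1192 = 2^( - 2)*3^2  =  9/4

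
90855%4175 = 3180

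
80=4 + 76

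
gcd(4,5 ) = 1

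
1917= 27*71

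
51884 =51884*1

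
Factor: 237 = 3^1*79^1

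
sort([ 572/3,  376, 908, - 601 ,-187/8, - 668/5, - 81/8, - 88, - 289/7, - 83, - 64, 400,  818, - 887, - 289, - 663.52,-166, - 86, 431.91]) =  [ - 887, - 663.52, - 601, - 289, - 166, - 668/5 , - 88, -86,-83 , - 64,-289/7, - 187/8, - 81/8,572/3,  376,400,431.91,818, 908 ]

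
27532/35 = 27532/35 = 786.63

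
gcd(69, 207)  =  69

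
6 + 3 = 9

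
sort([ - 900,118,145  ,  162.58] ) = [-900,  118,145, 162.58]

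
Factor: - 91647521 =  - 7^1*83^1 * 233^1*677^1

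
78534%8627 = 891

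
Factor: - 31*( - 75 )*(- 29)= -67425 = - 3^1*5^2*29^1*31^1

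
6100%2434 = 1232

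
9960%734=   418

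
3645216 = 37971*96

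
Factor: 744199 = 744199^1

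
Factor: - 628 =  - 2^2*157^1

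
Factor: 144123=3^1*7^1*6863^1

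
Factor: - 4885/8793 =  - 3^ (-2)*5^1  =  -5/9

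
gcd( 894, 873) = 3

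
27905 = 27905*1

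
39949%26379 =13570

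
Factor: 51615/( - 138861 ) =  - 3^( - 1 )*5^1*31^1*139^( - 1) = - 155/417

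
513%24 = 9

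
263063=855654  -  592591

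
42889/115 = 372 + 109/115 =372.95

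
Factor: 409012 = 2^2 * 102253^1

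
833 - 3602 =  -2769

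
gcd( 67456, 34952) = 136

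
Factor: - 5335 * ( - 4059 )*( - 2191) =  - 3^2 * 5^1*7^1*11^2*41^1*97^1 *313^1=- 47445590115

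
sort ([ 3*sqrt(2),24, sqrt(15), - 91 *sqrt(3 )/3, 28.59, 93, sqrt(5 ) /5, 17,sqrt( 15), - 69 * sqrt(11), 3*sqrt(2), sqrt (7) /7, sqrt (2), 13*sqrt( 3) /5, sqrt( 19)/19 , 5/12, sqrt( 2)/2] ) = [ - 69 *sqrt(11) , - 91*sqrt (3 ) /3,  sqrt( 19)/19, sqrt(7)/7, 5/12, sqrt(5)/5, sqrt (2 ) /2 , sqrt(2),  sqrt(15),  sqrt(15)  ,  3*sqrt(2),3*sqrt(2), 13*sqrt( 3)/5, 17, 24, 28.59, 93]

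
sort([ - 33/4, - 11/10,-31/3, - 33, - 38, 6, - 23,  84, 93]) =[ - 38, - 33, - 23, - 31/3, - 33/4, - 11/10,  6,84, 93 ] 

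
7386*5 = 36930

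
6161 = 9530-3369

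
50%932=50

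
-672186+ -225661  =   -897847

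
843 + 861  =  1704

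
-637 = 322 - 959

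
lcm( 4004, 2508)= 228228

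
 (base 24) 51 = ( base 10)121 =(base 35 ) 3g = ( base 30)41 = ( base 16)79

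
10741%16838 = 10741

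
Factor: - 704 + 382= -322 = -  2^1 * 7^1*23^1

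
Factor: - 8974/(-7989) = 2^1*3^( - 1 )*7^1*641^1*2663^ (- 1)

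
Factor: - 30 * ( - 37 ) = 1110 = 2^1 * 3^1*5^1*37^1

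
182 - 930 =-748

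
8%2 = 0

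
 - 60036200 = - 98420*610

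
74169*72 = 5340168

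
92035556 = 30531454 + 61504102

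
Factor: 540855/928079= 3^2 * 5^1*7^1*17^1*101^1*  928079^( -1)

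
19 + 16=35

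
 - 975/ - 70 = 195/14  =  13.93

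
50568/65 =777 + 63/65 = 777.97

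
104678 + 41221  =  145899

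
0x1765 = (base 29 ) 73F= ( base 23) b79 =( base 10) 5989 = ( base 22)C85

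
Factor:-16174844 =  - 2^2* 7^1*149^1*3877^1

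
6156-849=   5307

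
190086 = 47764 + 142322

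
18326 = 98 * 187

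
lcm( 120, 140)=840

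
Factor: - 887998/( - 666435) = 2^1 * 3^( - 1 )*5^(-1)*7^( - 1)*11^( -1 )* 577^ ( - 1)*443999^1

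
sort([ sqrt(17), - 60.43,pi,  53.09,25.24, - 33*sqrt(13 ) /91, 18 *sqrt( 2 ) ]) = [ - 60.43, - 33*sqrt( 13)/91,pi, sqrt( 17 ),25.24, 18*sqrt(2),53.09] 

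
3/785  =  3/785 = 0.00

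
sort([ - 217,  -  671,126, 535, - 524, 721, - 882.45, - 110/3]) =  [ - 882.45, - 671,  -  524, - 217,  -  110/3, 126, 535,721 ] 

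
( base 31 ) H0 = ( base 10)527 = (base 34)FH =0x20F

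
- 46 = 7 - 53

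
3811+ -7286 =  - 3475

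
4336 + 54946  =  59282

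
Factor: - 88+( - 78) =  - 2^1 * 83^1  =  - 166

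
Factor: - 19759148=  -2^2*4939787^1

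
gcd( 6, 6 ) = 6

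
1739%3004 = 1739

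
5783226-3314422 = 2468804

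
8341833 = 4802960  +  3538873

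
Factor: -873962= - 2^1*19^1*109^1*211^1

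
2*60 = 120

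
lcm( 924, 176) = 3696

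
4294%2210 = 2084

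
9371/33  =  9371/33 = 283.97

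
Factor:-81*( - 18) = 1458 = 2^1*3^6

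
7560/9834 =1260/1639 = 0.77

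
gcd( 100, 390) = 10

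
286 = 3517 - 3231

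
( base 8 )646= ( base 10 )422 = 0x1a6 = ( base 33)CQ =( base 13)266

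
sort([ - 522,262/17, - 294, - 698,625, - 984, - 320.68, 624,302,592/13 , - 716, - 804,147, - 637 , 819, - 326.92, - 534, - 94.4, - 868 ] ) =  [  -  984, - 868, - 804,-716, - 698, - 637, - 534,  -  522, - 326.92, - 320.68,-294, - 94.4,262/17,592/13,147,302,624,625,  819]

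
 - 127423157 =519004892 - 646428049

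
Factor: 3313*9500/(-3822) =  - 15736750/1911= - 2^1*3^( - 1 )*5^3*7^( - 2) * 13^( - 1)*19^1*3313^1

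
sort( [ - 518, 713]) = [-518, 713] 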